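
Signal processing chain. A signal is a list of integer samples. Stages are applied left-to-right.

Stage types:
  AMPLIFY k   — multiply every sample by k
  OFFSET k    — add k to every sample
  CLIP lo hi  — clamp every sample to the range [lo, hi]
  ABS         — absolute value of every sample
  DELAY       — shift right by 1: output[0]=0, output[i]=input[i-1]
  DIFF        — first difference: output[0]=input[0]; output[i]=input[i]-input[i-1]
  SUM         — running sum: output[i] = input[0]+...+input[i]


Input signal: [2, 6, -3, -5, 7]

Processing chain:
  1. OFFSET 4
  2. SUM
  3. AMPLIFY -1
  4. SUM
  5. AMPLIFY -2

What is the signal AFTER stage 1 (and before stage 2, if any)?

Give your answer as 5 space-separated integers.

Input: [2, 6, -3, -5, 7]
Stage 1 (OFFSET 4): 2+4=6, 6+4=10, -3+4=1, -5+4=-1, 7+4=11 -> [6, 10, 1, -1, 11]

Answer: 6 10 1 -1 11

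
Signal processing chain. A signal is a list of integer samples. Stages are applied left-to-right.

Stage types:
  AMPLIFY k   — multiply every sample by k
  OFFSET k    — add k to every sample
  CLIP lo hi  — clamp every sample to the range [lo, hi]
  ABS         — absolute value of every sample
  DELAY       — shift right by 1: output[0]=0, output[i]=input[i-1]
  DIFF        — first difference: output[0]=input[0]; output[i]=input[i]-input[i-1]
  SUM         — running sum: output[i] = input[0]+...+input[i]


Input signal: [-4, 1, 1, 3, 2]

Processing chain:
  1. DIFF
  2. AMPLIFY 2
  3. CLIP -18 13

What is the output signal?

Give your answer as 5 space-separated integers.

Input: [-4, 1, 1, 3, 2]
Stage 1 (DIFF): s[0]=-4, 1--4=5, 1-1=0, 3-1=2, 2-3=-1 -> [-4, 5, 0, 2, -1]
Stage 2 (AMPLIFY 2): -4*2=-8, 5*2=10, 0*2=0, 2*2=4, -1*2=-2 -> [-8, 10, 0, 4, -2]
Stage 3 (CLIP -18 13): clip(-8,-18,13)=-8, clip(10,-18,13)=10, clip(0,-18,13)=0, clip(4,-18,13)=4, clip(-2,-18,13)=-2 -> [-8, 10, 0, 4, -2]

Answer: -8 10 0 4 -2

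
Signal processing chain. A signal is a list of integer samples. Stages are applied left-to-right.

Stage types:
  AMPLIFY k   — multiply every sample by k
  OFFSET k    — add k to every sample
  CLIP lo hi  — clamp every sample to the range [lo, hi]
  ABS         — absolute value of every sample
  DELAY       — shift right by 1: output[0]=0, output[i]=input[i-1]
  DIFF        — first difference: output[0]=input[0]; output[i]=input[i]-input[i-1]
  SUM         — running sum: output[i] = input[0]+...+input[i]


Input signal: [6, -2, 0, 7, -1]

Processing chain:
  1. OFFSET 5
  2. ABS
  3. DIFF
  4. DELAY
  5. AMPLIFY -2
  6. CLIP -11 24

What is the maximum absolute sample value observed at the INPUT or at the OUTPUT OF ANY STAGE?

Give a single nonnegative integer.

Input: [6, -2, 0, 7, -1] (max |s|=7)
Stage 1 (OFFSET 5): 6+5=11, -2+5=3, 0+5=5, 7+5=12, -1+5=4 -> [11, 3, 5, 12, 4] (max |s|=12)
Stage 2 (ABS): |11|=11, |3|=3, |5|=5, |12|=12, |4|=4 -> [11, 3, 5, 12, 4] (max |s|=12)
Stage 3 (DIFF): s[0]=11, 3-11=-8, 5-3=2, 12-5=7, 4-12=-8 -> [11, -8, 2, 7, -8] (max |s|=11)
Stage 4 (DELAY): [0, 11, -8, 2, 7] = [0, 11, -8, 2, 7] -> [0, 11, -8, 2, 7] (max |s|=11)
Stage 5 (AMPLIFY -2): 0*-2=0, 11*-2=-22, -8*-2=16, 2*-2=-4, 7*-2=-14 -> [0, -22, 16, -4, -14] (max |s|=22)
Stage 6 (CLIP -11 24): clip(0,-11,24)=0, clip(-22,-11,24)=-11, clip(16,-11,24)=16, clip(-4,-11,24)=-4, clip(-14,-11,24)=-11 -> [0, -11, 16, -4, -11] (max |s|=16)
Overall max amplitude: 22

Answer: 22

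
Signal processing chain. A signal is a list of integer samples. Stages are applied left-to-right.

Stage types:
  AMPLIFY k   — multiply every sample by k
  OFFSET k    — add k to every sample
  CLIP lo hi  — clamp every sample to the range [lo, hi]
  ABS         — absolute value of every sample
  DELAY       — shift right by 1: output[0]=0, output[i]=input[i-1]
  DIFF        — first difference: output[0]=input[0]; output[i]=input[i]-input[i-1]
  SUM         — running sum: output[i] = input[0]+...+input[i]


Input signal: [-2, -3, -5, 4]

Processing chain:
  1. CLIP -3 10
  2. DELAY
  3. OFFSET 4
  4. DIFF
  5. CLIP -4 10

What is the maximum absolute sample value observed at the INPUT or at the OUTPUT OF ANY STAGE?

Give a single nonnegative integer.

Answer: 5

Derivation:
Input: [-2, -3, -5, 4] (max |s|=5)
Stage 1 (CLIP -3 10): clip(-2,-3,10)=-2, clip(-3,-3,10)=-3, clip(-5,-3,10)=-3, clip(4,-3,10)=4 -> [-2, -3, -3, 4] (max |s|=4)
Stage 2 (DELAY): [0, -2, -3, -3] = [0, -2, -3, -3] -> [0, -2, -3, -3] (max |s|=3)
Stage 3 (OFFSET 4): 0+4=4, -2+4=2, -3+4=1, -3+4=1 -> [4, 2, 1, 1] (max |s|=4)
Stage 4 (DIFF): s[0]=4, 2-4=-2, 1-2=-1, 1-1=0 -> [4, -2, -1, 0] (max |s|=4)
Stage 5 (CLIP -4 10): clip(4,-4,10)=4, clip(-2,-4,10)=-2, clip(-1,-4,10)=-1, clip(0,-4,10)=0 -> [4, -2, -1, 0] (max |s|=4)
Overall max amplitude: 5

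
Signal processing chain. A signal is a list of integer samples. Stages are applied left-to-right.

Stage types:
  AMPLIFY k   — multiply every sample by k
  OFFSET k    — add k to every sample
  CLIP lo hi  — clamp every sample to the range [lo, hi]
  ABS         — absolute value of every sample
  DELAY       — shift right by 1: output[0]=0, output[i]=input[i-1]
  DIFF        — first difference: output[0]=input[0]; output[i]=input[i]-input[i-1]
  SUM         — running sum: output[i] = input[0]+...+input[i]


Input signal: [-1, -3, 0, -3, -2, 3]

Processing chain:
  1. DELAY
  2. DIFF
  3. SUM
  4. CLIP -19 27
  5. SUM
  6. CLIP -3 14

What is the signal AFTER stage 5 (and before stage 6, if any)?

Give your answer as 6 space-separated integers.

Input: [-1, -3, 0, -3, -2, 3]
Stage 1 (DELAY): [0, -1, -3, 0, -3, -2] = [0, -1, -3, 0, -3, -2] -> [0, -1, -3, 0, -3, -2]
Stage 2 (DIFF): s[0]=0, -1-0=-1, -3--1=-2, 0--3=3, -3-0=-3, -2--3=1 -> [0, -1, -2, 3, -3, 1]
Stage 3 (SUM): sum[0..0]=0, sum[0..1]=-1, sum[0..2]=-3, sum[0..3]=0, sum[0..4]=-3, sum[0..5]=-2 -> [0, -1, -3, 0, -3, -2]
Stage 4 (CLIP -19 27): clip(0,-19,27)=0, clip(-1,-19,27)=-1, clip(-3,-19,27)=-3, clip(0,-19,27)=0, clip(-3,-19,27)=-3, clip(-2,-19,27)=-2 -> [0, -1, -3, 0, -3, -2]
Stage 5 (SUM): sum[0..0]=0, sum[0..1]=-1, sum[0..2]=-4, sum[0..3]=-4, sum[0..4]=-7, sum[0..5]=-9 -> [0, -1, -4, -4, -7, -9]

Answer: 0 -1 -4 -4 -7 -9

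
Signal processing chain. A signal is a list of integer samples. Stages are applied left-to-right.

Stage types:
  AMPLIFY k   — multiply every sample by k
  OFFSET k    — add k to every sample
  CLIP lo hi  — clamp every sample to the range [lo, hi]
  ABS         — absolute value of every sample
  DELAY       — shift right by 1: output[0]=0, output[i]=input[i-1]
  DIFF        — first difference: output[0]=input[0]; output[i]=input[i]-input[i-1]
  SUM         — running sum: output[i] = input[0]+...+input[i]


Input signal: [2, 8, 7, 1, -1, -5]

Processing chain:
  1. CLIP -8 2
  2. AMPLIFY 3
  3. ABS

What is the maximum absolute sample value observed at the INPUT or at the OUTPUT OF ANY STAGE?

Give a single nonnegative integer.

Answer: 15

Derivation:
Input: [2, 8, 7, 1, -1, -5] (max |s|=8)
Stage 1 (CLIP -8 2): clip(2,-8,2)=2, clip(8,-8,2)=2, clip(7,-8,2)=2, clip(1,-8,2)=1, clip(-1,-8,2)=-1, clip(-5,-8,2)=-5 -> [2, 2, 2, 1, -1, -5] (max |s|=5)
Stage 2 (AMPLIFY 3): 2*3=6, 2*3=6, 2*3=6, 1*3=3, -1*3=-3, -5*3=-15 -> [6, 6, 6, 3, -3, -15] (max |s|=15)
Stage 3 (ABS): |6|=6, |6|=6, |6|=6, |3|=3, |-3|=3, |-15|=15 -> [6, 6, 6, 3, 3, 15] (max |s|=15)
Overall max amplitude: 15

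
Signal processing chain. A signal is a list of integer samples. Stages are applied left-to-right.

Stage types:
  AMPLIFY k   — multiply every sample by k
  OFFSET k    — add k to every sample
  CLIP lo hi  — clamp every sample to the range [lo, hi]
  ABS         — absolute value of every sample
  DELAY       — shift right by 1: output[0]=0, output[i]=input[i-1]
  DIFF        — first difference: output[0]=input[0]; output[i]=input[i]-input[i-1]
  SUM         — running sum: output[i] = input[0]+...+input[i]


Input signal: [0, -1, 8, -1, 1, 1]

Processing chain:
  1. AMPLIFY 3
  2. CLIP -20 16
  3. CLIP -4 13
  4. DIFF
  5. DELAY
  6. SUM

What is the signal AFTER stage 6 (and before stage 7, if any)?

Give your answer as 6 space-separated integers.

Input: [0, -1, 8, -1, 1, 1]
Stage 1 (AMPLIFY 3): 0*3=0, -1*3=-3, 8*3=24, -1*3=-3, 1*3=3, 1*3=3 -> [0, -3, 24, -3, 3, 3]
Stage 2 (CLIP -20 16): clip(0,-20,16)=0, clip(-3,-20,16)=-3, clip(24,-20,16)=16, clip(-3,-20,16)=-3, clip(3,-20,16)=3, clip(3,-20,16)=3 -> [0, -3, 16, -3, 3, 3]
Stage 3 (CLIP -4 13): clip(0,-4,13)=0, clip(-3,-4,13)=-3, clip(16,-4,13)=13, clip(-3,-4,13)=-3, clip(3,-4,13)=3, clip(3,-4,13)=3 -> [0, -3, 13, -3, 3, 3]
Stage 4 (DIFF): s[0]=0, -3-0=-3, 13--3=16, -3-13=-16, 3--3=6, 3-3=0 -> [0, -3, 16, -16, 6, 0]
Stage 5 (DELAY): [0, 0, -3, 16, -16, 6] = [0, 0, -3, 16, -16, 6] -> [0, 0, -3, 16, -16, 6]
Stage 6 (SUM): sum[0..0]=0, sum[0..1]=0, sum[0..2]=-3, sum[0..3]=13, sum[0..4]=-3, sum[0..5]=3 -> [0, 0, -3, 13, -3, 3]

Answer: 0 0 -3 13 -3 3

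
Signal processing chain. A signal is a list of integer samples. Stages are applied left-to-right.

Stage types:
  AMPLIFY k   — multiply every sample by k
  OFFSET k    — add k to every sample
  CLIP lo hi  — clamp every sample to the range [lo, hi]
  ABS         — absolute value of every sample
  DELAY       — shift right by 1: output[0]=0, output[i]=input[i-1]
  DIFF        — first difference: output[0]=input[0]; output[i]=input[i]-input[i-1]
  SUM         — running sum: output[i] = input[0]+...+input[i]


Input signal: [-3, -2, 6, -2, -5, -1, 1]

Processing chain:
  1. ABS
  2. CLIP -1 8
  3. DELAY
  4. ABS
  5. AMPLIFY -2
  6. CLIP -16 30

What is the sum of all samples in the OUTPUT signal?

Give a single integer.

Answer: -38

Derivation:
Input: [-3, -2, 6, -2, -5, -1, 1]
Stage 1 (ABS): |-3|=3, |-2|=2, |6|=6, |-2|=2, |-5|=5, |-1|=1, |1|=1 -> [3, 2, 6, 2, 5, 1, 1]
Stage 2 (CLIP -1 8): clip(3,-1,8)=3, clip(2,-1,8)=2, clip(6,-1,8)=6, clip(2,-1,8)=2, clip(5,-1,8)=5, clip(1,-1,8)=1, clip(1,-1,8)=1 -> [3, 2, 6, 2, 5, 1, 1]
Stage 3 (DELAY): [0, 3, 2, 6, 2, 5, 1] = [0, 3, 2, 6, 2, 5, 1] -> [0, 3, 2, 6, 2, 5, 1]
Stage 4 (ABS): |0|=0, |3|=3, |2|=2, |6|=6, |2|=2, |5|=5, |1|=1 -> [0, 3, 2, 6, 2, 5, 1]
Stage 5 (AMPLIFY -2): 0*-2=0, 3*-2=-6, 2*-2=-4, 6*-2=-12, 2*-2=-4, 5*-2=-10, 1*-2=-2 -> [0, -6, -4, -12, -4, -10, -2]
Stage 6 (CLIP -16 30): clip(0,-16,30)=0, clip(-6,-16,30)=-6, clip(-4,-16,30)=-4, clip(-12,-16,30)=-12, clip(-4,-16,30)=-4, clip(-10,-16,30)=-10, clip(-2,-16,30)=-2 -> [0, -6, -4, -12, -4, -10, -2]
Output sum: -38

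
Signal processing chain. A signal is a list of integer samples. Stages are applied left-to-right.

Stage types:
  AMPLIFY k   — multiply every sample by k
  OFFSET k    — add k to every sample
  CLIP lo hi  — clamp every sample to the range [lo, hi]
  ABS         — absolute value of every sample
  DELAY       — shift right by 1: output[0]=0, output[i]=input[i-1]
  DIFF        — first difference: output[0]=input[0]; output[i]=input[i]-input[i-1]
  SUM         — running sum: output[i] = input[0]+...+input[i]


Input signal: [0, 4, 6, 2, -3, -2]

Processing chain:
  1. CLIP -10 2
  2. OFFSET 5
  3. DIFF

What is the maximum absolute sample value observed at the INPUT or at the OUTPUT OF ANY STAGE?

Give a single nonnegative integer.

Input: [0, 4, 6, 2, -3, -2] (max |s|=6)
Stage 1 (CLIP -10 2): clip(0,-10,2)=0, clip(4,-10,2)=2, clip(6,-10,2)=2, clip(2,-10,2)=2, clip(-3,-10,2)=-3, clip(-2,-10,2)=-2 -> [0, 2, 2, 2, -3, -2] (max |s|=3)
Stage 2 (OFFSET 5): 0+5=5, 2+5=7, 2+5=7, 2+5=7, -3+5=2, -2+5=3 -> [5, 7, 7, 7, 2, 3] (max |s|=7)
Stage 3 (DIFF): s[0]=5, 7-5=2, 7-7=0, 7-7=0, 2-7=-5, 3-2=1 -> [5, 2, 0, 0, -5, 1] (max |s|=5)
Overall max amplitude: 7

Answer: 7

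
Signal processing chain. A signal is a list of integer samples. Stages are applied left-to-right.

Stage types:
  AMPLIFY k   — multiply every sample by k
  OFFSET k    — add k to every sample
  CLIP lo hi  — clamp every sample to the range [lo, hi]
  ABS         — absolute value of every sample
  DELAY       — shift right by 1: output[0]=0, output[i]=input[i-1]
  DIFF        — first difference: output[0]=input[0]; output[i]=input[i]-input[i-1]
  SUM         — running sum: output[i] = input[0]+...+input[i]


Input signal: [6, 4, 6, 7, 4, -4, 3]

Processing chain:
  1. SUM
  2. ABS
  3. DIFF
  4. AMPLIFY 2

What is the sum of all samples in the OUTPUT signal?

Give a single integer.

Input: [6, 4, 6, 7, 4, -4, 3]
Stage 1 (SUM): sum[0..0]=6, sum[0..1]=10, sum[0..2]=16, sum[0..3]=23, sum[0..4]=27, sum[0..5]=23, sum[0..6]=26 -> [6, 10, 16, 23, 27, 23, 26]
Stage 2 (ABS): |6|=6, |10|=10, |16|=16, |23|=23, |27|=27, |23|=23, |26|=26 -> [6, 10, 16, 23, 27, 23, 26]
Stage 3 (DIFF): s[0]=6, 10-6=4, 16-10=6, 23-16=7, 27-23=4, 23-27=-4, 26-23=3 -> [6, 4, 6, 7, 4, -4, 3]
Stage 4 (AMPLIFY 2): 6*2=12, 4*2=8, 6*2=12, 7*2=14, 4*2=8, -4*2=-8, 3*2=6 -> [12, 8, 12, 14, 8, -8, 6]
Output sum: 52

Answer: 52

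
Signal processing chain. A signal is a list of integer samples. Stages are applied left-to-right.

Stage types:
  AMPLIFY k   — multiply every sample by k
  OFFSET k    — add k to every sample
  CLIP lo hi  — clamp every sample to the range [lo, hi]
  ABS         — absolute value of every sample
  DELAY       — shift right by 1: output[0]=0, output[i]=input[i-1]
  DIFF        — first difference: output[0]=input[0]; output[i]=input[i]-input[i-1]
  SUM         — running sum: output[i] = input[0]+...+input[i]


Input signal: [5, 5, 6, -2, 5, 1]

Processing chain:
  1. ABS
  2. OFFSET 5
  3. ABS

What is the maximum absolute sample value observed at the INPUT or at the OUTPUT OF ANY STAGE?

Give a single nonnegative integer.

Answer: 11

Derivation:
Input: [5, 5, 6, -2, 5, 1] (max |s|=6)
Stage 1 (ABS): |5|=5, |5|=5, |6|=6, |-2|=2, |5|=5, |1|=1 -> [5, 5, 6, 2, 5, 1] (max |s|=6)
Stage 2 (OFFSET 5): 5+5=10, 5+5=10, 6+5=11, 2+5=7, 5+5=10, 1+5=6 -> [10, 10, 11, 7, 10, 6] (max |s|=11)
Stage 3 (ABS): |10|=10, |10|=10, |11|=11, |7|=7, |10|=10, |6|=6 -> [10, 10, 11, 7, 10, 6] (max |s|=11)
Overall max amplitude: 11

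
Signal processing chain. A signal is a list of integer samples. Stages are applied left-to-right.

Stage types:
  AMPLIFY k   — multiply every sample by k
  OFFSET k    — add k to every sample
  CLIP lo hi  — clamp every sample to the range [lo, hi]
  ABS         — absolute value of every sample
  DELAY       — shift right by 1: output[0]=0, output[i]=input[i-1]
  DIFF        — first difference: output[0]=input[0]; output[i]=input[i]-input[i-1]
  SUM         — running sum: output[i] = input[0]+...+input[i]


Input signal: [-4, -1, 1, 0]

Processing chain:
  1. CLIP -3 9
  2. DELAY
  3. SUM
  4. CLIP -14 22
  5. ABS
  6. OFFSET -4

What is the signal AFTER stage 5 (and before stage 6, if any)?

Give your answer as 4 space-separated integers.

Answer: 0 3 4 3

Derivation:
Input: [-4, -1, 1, 0]
Stage 1 (CLIP -3 9): clip(-4,-3,9)=-3, clip(-1,-3,9)=-1, clip(1,-3,9)=1, clip(0,-3,9)=0 -> [-3, -1, 1, 0]
Stage 2 (DELAY): [0, -3, -1, 1] = [0, -3, -1, 1] -> [0, -3, -1, 1]
Stage 3 (SUM): sum[0..0]=0, sum[0..1]=-3, sum[0..2]=-4, sum[0..3]=-3 -> [0, -3, -4, -3]
Stage 4 (CLIP -14 22): clip(0,-14,22)=0, clip(-3,-14,22)=-3, clip(-4,-14,22)=-4, clip(-3,-14,22)=-3 -> [0, -3, -4, -3]
Stage 5 (ABS): |0|=0, |-3|=3, |-4|=4, |-3|=3 -> [0, 3, 4, 3]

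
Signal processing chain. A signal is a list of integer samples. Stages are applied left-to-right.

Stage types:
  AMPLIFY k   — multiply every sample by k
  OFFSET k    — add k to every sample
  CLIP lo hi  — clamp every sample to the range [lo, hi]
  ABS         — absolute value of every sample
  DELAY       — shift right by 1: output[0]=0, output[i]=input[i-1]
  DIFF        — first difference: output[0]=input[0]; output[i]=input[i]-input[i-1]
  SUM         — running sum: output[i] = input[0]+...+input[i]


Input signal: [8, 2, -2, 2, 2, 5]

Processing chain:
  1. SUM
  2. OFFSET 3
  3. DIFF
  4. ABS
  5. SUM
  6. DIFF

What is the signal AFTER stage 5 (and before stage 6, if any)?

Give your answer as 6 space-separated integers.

Answer: 11 13 15 17 19 24

Derivation:
Input: [8, 2, -2, 2, 2, 5]
Stage 1 (SUM): sum[0..0]=8, sum[0..1]=10, sum[0..2]=8, sum[0..3]=10, sum[0..4]=12, sum[0..5]=17 -> [8, 10, 8, 10, 12, 17]
Stage 2 (OFFSET 3): 8+3=11, 10+3=13, 8+3=11, 10+3=13, 12+3=15, 17+3=20 -> [11, 13, 11, 13, 15, 20]
Stage 3 (DIFF): s[0]=11, 13-11=2, 11-13=-2, 13-11=2, 15-13=2, 20-15=5 -> [11, 2, -2, 2, 2, 5]
Stage 4 (ABS): |11|=11, |2|=2, |-2|=2, |2|=2, |2|=2, |5|=5 -> [11, 2, 2, 2, 2, 5]
Stage 5 (SUM): sum[0..0]=11, sum[0..1]=13, sum[0..2]=15, sum[0..3]=17, sum[0..4]=19, sum[0..5]=24 -> [11, 13, 15, 17, 19, 24]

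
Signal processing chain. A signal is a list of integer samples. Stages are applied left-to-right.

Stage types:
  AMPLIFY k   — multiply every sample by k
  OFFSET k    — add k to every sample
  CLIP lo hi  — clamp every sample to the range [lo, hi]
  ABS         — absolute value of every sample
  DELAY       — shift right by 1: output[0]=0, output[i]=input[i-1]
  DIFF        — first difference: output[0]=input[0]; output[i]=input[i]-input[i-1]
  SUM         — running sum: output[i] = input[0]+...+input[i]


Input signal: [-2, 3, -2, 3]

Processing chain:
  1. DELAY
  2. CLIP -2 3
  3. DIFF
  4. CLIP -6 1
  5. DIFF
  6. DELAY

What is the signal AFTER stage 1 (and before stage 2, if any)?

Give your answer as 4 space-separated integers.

Answer: 0 -2 3 -2

Derivation:
Input: [-2, 3, -2, 3]
Stage 1 (DELAY): [0, -2, 3, -2] = [0, -2, 3, -2] -> [0, -2, 3, -2]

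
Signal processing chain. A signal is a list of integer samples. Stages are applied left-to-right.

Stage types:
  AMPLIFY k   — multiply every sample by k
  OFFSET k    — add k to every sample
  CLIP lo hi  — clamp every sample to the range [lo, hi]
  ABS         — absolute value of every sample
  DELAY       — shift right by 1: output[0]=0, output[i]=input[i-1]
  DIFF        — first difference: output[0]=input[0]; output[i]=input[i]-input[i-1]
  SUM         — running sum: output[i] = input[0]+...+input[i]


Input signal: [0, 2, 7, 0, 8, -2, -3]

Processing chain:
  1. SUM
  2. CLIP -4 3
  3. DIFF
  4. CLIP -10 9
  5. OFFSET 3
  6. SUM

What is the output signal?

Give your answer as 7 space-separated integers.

Answer: 3 8 12 15 18 21 24

Derivation:
Input: [0, 2, 7, 0, 8, -2, -3]
Stage 1 (SUM): sum[0..0]=0, sum[0..1]=2, sum[0..2]=9, sum[0..3]=9, sum[0..4]=17, sum[0..5]=15, sum[0..6]=12 -> [0, 2, 9, 9, 17, 15, 12]
Stage 2 (CLIP -4 3): clip(0,-4,3)=0, clip(2,-4,3)=2, clip(9,-4,3)=3, clip(9,-4,3)=3, clip(17,-4,3)=3, clip(15,-4,3)=3, clip(12,-4,3)=3 -> [0, 2, 3, 3, 3, 3, 3]
Stage 3 (DIFF): s[0]=0, 2-0=2, 3-2=1, 3-3=0, 3-3=0, 3-3=0, 3-3=0 -> [0, 2, 1, 0, 0, 0, 0]
Stage 4 (CLIP -10 9): clip(0,-10,9)=0, clip(2,-10,9)=2, clip(1,-10,9)=1, clip(0,-10,9)=0, clip(0,-10,9)=0, clip(0,-10,9)=0, clip(0,-10,9)=0 -> [0, 2, 1, 0, 0, 0, 0]
Stage 5 (OFFSET 3): 0+3=3, 2+3=5, 1+3=4, 0+3=3, 0+3=3, 0+3=3, 0+3=3 -> [3, 5, 4, 3, 3, 3, 3]
Stage 6 (SUM): sum[0..0]=3, sum[0..1]=8, sum[0..2]=12, sum[0..3]=15, sum[0..4]=18, sum[0..5]=21, sum[0..6]=24 -> [3, 8, 12, 15, 18, 21, 24]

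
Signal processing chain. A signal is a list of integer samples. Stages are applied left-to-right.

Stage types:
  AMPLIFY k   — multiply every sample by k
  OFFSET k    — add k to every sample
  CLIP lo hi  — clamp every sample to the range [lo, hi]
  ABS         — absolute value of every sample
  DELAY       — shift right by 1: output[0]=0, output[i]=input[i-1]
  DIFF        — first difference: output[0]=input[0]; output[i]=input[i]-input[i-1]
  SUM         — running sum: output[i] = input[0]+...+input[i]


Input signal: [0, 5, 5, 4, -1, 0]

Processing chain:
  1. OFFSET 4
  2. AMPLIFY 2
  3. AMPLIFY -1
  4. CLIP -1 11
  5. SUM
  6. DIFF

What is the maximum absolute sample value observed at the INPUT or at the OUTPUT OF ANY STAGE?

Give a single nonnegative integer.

Input: [0, 5, 5, 4, -1, 0] (max |s|=5)
Stage 1 (OFFSET 4): 0+4=4, 5+4=9, 5+4=9, 4+4=8, -1+4=3, 0+4=4 -> [4, 9, 9, 8, 3, 4] (max |s|=9)
Stage 2 (AMPLIFY 2): 4*2=8, 9*2=18, 9*2=18, 8*2=16, 3*2=6, 4*2=8 -> [8, 18, 18, 16, 6, 8] (max |s|=18)
Stage 3 (AMPLIFY -1): 8*-1=-8, 18*-1=-18, 18*-1=-18, 16*-1=-16, 6*-1=-6, 8*-1=-8 -> [-8, -18, -18, -16, -6, -8] (max |s|=18)
Stage 4 (CLIP -1 11): clip(-8,-1,11)=-1, clip(-18,-1,11)=-1, clip(-18,-1,11)=-1, clip(-16,-1,11)=-1, clip(-6,-1,11)=-1, clip(-8,-1,11)=-1 -> [-1, -1, -1, -1, -1, -1] (max |s|=1)
Stage 5 (SUM): sum[0..0]=-1, sum[0..1]=-2, sum[0..2]=-3, sum[0..3]=-4, sum[0..4]=-5, sum[0..5]=-6 -> [-1, -2, -3, -4, -5, -6] (max |s|=6)
Stage 6 (DIFF): s[0]=-1, -2--1=-1, -3--2=-1, -4--3=-1, -5--4=-1, -6--5=-1 -> [-1, -1, -1, -1, -1, -1] (max |s|=1)
Overall max amplitude: 18

Answer: 18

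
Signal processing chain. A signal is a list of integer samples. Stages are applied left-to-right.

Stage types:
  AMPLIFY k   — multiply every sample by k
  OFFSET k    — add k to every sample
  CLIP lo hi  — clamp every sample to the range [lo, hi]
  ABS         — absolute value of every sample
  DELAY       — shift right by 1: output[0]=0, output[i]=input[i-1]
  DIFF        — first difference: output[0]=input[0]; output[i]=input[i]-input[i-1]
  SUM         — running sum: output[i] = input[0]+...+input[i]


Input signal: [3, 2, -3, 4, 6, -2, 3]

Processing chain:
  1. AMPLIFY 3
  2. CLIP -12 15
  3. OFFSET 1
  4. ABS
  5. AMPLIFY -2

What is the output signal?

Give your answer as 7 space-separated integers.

Answer: -20 -14 -16 -26 -32 -10 -20

Derivation:
Input: [3, 2, -3, 4, 6, -2, 3]
Stage 1 (AMPLIFY 3): 3*3=9, 2*3=6, -3*3=-9, 4*3=12, 6*3=18, -2*3=-6, 3*3=9 -> [9, 6, -9, 12, 18, -6, 9]
Stage 2 (CLIP -12 15): clip(9,-12,15)=9, clip(6,-12,15)=6, clip(-9,-12,15)=-9, clip(12,-12,15)=12, clip(18,-12,15)=15, clip(-6,-12,15)=-6, clip(9,-12,15)=9 -> [9, 6, -9, 12, 15, -6, 9]
Stage 3 (OFFSET 1): 9+1=10, 6+1=7, -9+1=-8, 12+1=13, 15+1=16, -6+1=-5, 9+1=10 -> [10, 7, -8, 13, 16, -5, 10]
Stage 4 (ABS): |10|=10, |7|=7, |-8|=8, |13|=13, |16|=16, |-5|=5, |10|=10 -> [10, 7, 8, 13, 16, 5, 10]
Stage 5 (AMPLIFY -2): 10*-2=-20, 7*-2=-14, 8*-2=-16, 13*-2=-26, 16*-2=-32, 5*-2=-10, 10*-2=-20 -> [-20, -14, -16, -26, -32, -10, -20]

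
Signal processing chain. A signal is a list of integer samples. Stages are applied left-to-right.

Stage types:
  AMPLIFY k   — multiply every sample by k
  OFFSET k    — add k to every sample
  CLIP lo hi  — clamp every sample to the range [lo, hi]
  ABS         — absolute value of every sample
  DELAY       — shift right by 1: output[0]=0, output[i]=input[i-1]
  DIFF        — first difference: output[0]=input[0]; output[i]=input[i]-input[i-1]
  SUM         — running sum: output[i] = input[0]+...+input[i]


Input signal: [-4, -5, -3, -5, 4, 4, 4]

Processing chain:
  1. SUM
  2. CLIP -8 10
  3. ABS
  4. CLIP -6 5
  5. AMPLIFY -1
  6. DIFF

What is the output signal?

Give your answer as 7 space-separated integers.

Input: [-4, -5, -3, -5, 4, 4, 4]
Stage 1 (SUM): sum[0..0]=-4, sum[0..1]=-9, sum[0..2]=-12, sum[0..3]=-17, sum[0..4]=-13, sum[0..5]=-9, sum[0..6]=-5 -> [-4, -9, -12, -17, -13, -9, -5]
Stage 2 (CLIP -8 10): clip(-4,-8,10)=-4, clip(-9,-8,10)=-8, clip(-12,-8,10)=-8, clip(-17,-8,10)=-8, clip(-13,-8,10)=-8, clip(-9,-8,10)=-8, clip(-5,-8,10)=-5 -> [-4, -8, -8, -8, -8, -8, -5]
Stage 3 (ABS): |-4|=4, |-8|=8, |-8|=8, |-8|=8, |-8|=8, |-8|=8, |-5|=5 -> [4, 8, 8, 8, 8, 8, 5]
Stage 4 (CLIP -6 5): clip(4,-6,5)=4, clip(8,-6,5)=5, clip(8,-6,5)=5, clip(8,-6,5)=5, clip(8,-6,5)=5, clip(8,-6,5)=5, clip(5,-6,5)=5 -> [4, 5, 5, 5, 5, 5, 5]
Stage 5 (AMPLIFY -1): 4*-1=-4, 5*-1=-5, 5*-1=-5, 5*-1=-5, 5*-1=-5, 5*-1=-5, 5*-1=-5 -> [-4, -5, -5, -5, -5, -5, -5]
Stage 6 (DIFF): s[0]=-4, -5--4=-1, -5--5=0, -5--5=0, -5--5=0, -5--5=0, -5--5=0 -> [-4, -1, 0, 0, 0, 0, 0]

Answer: -4 -1 0 0 0 0 0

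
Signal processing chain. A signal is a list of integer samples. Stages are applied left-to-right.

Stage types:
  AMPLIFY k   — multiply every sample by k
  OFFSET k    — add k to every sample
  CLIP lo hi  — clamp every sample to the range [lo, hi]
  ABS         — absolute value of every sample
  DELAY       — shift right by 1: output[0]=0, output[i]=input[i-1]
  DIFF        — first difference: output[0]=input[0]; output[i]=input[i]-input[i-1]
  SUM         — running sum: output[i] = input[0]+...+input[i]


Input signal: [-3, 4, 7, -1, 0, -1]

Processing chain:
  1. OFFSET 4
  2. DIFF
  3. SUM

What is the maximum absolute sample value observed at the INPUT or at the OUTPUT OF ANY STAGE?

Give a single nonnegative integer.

Answer: 11

Derivation:
Input: [-3, 4, 7, -1, 0, -1] (max |s|=7)
Stage 1 (OFFSET 4): -3+4=1, 4+4=8, 7+4=11, -1+4=3, 0+4=4, -1+4=3 -> [1, 8, 11, 3, 4, 3] (max |s|=11)
Stage 2 (DIFF): s[0]=1, 8-1=7, 11-8=3, 3-11=-8, 4-3=1, 3-4=-1 -> [1, 7, 3, -8, 1, -1] (max |s|=8)
Stage 3 (SUM): sum[0..0]=1, sum[0..1]=8, sum[0..2]=11, sum[0..3]=3, sum[0..4]=4, sum[0..5]=3 -> [1, 8, 11, 3, 4, 3] (max |s|=11)
Overall max amplitude: 11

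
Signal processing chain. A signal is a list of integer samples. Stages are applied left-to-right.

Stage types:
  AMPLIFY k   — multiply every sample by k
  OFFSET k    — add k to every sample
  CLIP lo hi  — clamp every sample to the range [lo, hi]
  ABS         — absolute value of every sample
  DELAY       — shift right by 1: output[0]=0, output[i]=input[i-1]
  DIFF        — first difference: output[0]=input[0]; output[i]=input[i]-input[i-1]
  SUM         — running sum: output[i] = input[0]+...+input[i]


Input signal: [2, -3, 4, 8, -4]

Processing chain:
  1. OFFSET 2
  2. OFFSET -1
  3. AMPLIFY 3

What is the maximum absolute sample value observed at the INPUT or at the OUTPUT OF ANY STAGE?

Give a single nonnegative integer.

Answer: 27

Derivation:
Input: [2, -3, 4, 8, -4] (max |s|=8)
Stage 1 (OFFSET 2): 2+2=4, -3+2=-1, 4+2=6, 8+2=10, -4+2=-2 -> [4, -1, 6, 10, -2] (max |s|=10)
Stage 2 (OFFSET -1): 4+-1=3, -1+-1=-2, 6+-1=5, 10+-1=9, -2+-1=-3 -> [3, -2, 5, 9, -3] (max |s|=9)
Stage 3 (AMPLIFY 3): 3*3=9, -2*3=-6, 5*3=15, 9*3=27, -3*3=-9 -> [9, -6, 15, 27, -9] (max |s|=27)
Overall max amplitude: 27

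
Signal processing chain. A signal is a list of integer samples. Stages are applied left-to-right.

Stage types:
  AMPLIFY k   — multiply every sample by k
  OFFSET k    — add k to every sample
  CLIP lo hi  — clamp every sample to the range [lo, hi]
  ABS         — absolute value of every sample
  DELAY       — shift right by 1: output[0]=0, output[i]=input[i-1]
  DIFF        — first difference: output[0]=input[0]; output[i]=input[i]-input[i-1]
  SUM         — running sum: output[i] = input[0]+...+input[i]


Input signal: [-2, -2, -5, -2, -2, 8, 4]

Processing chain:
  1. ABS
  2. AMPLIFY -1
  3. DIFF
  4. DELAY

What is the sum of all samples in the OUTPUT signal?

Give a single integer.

Answer: -8

Derivation:
Input: [-2, -2, -5, -2, -2, 8, 4]
Stage 1 (ABS): |-2|=2, |-2|=2, |-5|=5, |-2|=2, |-2|=2, |8|=8, |4|=4 -> [2, 2, 5, 2, 2, 8, 4]
Stage 2 (AMPLIFY -1): 2*-1=-2, 2*-1=-2, 5*-1=-5, 2*-1=-2, 2*-1=-2, 8*-1=-8, 4*-1=-4 -> [-2, -2, -5, -2, -2, -8, -4]
Stage 3 (DIFF): s[0]=-2, -2--2=0, -5--2=-3, -2--5=3, -2--2=0, -8--2=-6, -4--8=4 -> [-2, 0, -3, 3, 0, -6, 4]
Stage 4 (DELAY): [0, -2, 0, -3, 3, 0, -6] = [0, -2, 0, -3, 3, 0, -6] -> [0, -2, 0, -3, 3, 0, -6]
Output sum: -8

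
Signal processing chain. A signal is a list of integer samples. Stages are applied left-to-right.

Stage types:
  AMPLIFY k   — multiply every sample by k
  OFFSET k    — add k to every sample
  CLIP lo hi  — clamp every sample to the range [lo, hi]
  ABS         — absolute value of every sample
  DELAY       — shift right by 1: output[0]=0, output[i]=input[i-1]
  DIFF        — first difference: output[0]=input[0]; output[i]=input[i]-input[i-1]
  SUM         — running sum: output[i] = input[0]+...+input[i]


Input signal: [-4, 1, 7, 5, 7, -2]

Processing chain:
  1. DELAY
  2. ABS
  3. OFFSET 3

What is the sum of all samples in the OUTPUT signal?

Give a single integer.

Input: [-4, 1, 7, 5, 7, -2]
Stage 1 (DELAY): [0, -4, 1, 7, 5, 7] = [0, -4, 1, 7, 5, 7] -> [0, -4, 1, 7, 5, 7]
Stage 2 (ABS): |0|=0, |-4|=4, |1|=1, |7|=7, |5|=5, |7|=7 -> [0, 4, 1, 7, 5, 7]
Stage 3 (OFFSET 3): 0+3=3, 4+3=7, 1+3=4, 7+3=10, 5+3=8, 7+3=10 -> [3, 7, 4, 10, 8, 10]
Output sum: 42

Answer: 42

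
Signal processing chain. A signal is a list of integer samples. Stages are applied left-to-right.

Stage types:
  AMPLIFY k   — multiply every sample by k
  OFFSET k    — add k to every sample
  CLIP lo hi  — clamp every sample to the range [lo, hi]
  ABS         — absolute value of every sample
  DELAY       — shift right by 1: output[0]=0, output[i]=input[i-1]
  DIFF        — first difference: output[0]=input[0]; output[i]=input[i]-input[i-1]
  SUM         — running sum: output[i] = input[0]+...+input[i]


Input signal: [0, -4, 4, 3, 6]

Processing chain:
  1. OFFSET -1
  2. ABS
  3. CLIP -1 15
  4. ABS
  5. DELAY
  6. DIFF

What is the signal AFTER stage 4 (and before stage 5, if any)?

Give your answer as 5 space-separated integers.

Answer: 1 5 3 2 5

Derivation:
Input: [0, -4, 4, 3, 6]
Stage 1 (OFFSET -1): 0+-1=-1, -4+-1=-5, 4+-1=3, 3+-1=2, 6+-1=5 -> [-1, -5, 3, 2, 5]
Stage 2 (ABS): |-1|=1, |-5|=5, |3|=3, |2|=2, |5|=5 -> [1, 5, 3, 2, 5]
Stage 3 (CLIP -1 15): clip(1,-1,15)=1, clip(5,-1,15)=5, clip(3,-1,15)=3, clip(2,-1,15)=2, clip(5,-1,15)=5 -> [1, 5, 3, 2, 5]
Stage 4 (ABS): |1|=1, |5|=5, |3|=3, |2|=2, |5|=5 -> [1, 5, 3, 2, 5]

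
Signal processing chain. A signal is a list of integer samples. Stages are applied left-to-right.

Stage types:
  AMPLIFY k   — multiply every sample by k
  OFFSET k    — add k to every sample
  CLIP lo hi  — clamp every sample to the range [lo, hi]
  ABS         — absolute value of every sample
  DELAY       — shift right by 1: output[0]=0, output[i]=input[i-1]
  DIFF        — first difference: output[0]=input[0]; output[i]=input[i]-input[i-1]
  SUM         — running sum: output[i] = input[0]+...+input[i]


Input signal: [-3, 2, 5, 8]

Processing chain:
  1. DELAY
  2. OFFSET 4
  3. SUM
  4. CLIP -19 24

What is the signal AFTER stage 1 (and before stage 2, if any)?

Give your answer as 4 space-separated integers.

Answer: 0 -3 2 5

Derivation:
Input: [-3, 2, 5, 8]
Stage 1 (DELAY): [0, -3, 2, 5] = [0, -3, 2, 5] -> [0, -3, 2, 5]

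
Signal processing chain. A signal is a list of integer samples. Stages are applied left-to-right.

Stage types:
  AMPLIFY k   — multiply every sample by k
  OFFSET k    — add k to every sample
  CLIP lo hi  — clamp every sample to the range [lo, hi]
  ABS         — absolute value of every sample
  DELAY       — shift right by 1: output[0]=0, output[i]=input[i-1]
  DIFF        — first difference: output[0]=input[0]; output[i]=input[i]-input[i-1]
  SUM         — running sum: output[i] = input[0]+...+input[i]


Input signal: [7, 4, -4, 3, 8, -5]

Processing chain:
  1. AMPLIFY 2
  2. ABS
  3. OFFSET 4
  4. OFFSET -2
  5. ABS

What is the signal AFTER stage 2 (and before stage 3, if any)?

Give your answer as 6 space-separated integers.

Input: [7, 4, -4, 3, 8, -5]
Stage 1 (AMPLIFY 2): 7*2=14, 4*2=8, -4*2=-8, 3*2=6, 8*2=16, -5*2=-10 -> [14, 8, -8, 6, 16, -10]
Stage 2 (ABS): |14|=14, |8|=8, |-8|=8, |6|=6, |16|=16, |-10|=10 -> [14, 8, 8, 6, 16, 10]

Answer: 14 8 8 6 16 10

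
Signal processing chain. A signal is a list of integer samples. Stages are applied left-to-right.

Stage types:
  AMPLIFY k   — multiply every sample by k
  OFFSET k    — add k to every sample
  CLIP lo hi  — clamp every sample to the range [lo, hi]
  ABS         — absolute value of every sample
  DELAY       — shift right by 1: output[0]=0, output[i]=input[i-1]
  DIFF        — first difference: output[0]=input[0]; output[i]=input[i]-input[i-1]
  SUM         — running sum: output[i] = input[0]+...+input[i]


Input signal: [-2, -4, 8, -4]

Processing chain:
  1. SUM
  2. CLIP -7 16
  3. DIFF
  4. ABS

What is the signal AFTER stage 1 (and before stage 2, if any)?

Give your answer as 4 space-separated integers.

Answer: -2 -6 2 -2

Derivation:
Input: [-2, -4, 8, -4]
Stage 1 (SUM): sum[0..0]=-2, sum[0..1]=-6, sum[0..2]=2, sum[0..3]=-2 -> [-2, -6, 2, -2]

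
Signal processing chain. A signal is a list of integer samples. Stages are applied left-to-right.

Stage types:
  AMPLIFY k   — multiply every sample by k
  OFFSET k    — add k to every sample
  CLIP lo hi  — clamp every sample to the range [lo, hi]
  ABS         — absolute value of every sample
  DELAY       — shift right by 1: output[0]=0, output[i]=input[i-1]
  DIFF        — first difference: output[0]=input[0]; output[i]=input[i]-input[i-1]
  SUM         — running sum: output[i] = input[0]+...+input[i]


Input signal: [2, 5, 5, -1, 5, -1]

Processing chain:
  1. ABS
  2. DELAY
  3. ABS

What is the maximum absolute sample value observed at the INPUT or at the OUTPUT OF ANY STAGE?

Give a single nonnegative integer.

Answer: 5

Derivation:
Input: [2, 5, 5, -1, 5, -1] (max |s|=5)
Stage 1 (ABS): |2|=2, |5|=5, |5|=5, |-1|=1, |5|=5, |-1|=1 -> [2, 5, 5, 1, 5, 1] (max |s|=5)
Stage 2 (DELAY): [0, 2, 5, 5, 1, 5] = [0, 2, 5, 5, 1, 5] -> [0, 2, 5, 5, 1, 5] (max |s|=5)
Stage 3 (ABS): |0|=0, |2|=2, |5|=5, |5|=5, |1|=1, |5|=5 -> [0, 2, 5, 5, 1, 5] (max |s|=5)
Overall max amplitude: 5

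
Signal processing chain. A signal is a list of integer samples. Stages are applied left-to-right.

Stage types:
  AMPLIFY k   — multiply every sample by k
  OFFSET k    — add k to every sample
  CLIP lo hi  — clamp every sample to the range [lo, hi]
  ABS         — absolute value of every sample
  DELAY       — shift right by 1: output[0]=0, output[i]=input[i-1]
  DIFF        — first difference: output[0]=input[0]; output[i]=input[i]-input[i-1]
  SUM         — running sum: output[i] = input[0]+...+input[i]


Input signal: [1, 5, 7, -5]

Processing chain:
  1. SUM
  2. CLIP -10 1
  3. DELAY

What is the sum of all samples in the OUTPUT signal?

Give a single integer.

Input: [1, 5, 7, -5]
Stage 1 (SUM): sum[0..0]=1, sum[0..1]=6, sum[0..2]=13, sum[0..3]=8 -> [1, 6, 13, 8]
Stage 2 (CLIP -10 1): clip(1,-10,1)=1, clip(6,-10,1)=1, clip(13,-10,1)=1, clip(8,-10,1)=1 -> [1, 1, 1, 1]
Stage 3 (DELAY): [0, 1, 1, 1] = [0, 1, 1, 1] -> [0, 1, 1, 1]
Output sum: 3

Answer: 3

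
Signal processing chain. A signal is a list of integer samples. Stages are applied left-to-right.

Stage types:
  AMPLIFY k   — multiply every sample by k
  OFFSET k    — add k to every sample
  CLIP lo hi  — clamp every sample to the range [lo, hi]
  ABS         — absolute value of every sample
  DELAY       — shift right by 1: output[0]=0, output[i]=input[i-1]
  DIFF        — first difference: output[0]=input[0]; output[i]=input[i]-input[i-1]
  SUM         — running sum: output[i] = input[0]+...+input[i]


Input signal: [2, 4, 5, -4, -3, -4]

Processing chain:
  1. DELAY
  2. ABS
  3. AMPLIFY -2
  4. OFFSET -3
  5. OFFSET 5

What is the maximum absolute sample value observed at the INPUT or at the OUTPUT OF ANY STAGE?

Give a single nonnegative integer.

Answer: 13

Derivation:
Input: [2, 4, 5, -4, -3, -4] (max |s|=5)
Stage 1 (DELAY): [0, 2, 4, 5, -4, -3] = [0, 2, 4, 5, -4, -3] -> [0, 2, 4, 5, -4, -3] (max |s|=5)
Stage 2 (ABS): |0|=0, |2|=2, |4|=4, |5|=5, |-4|=4, |-3|=3 -> [0, 2, 4, 5, 4, 3] (max |s|=5)
Stage 3 (AMPLIFY -2): 0*-2=0, 2*-2=-4, 4*-2=-8, 5*-2=-10, 4*-2=-8, 3*-2=-6 -> [0, -4, -8, -10, -8, -6] (max |s|=10)
Stage 4 (OFFSET -3): 0+-3=-3, -4+-3=-7, -8+-3=-11, -10+-3=-13, -8+-3=-11, -6+-3=-9 -> [-3, -7, -11, -13, -11, -9] (max |s|=13)
Stage 5 (OFFSET 5): -3+5=2, -7+5=-2, -11+5=-6, -13+5=-8, -11+5=-6, -9+5=-4 -> [2, -2, -6, -8, -6, -4] (max |s|=8)
Overall max amplitude: 13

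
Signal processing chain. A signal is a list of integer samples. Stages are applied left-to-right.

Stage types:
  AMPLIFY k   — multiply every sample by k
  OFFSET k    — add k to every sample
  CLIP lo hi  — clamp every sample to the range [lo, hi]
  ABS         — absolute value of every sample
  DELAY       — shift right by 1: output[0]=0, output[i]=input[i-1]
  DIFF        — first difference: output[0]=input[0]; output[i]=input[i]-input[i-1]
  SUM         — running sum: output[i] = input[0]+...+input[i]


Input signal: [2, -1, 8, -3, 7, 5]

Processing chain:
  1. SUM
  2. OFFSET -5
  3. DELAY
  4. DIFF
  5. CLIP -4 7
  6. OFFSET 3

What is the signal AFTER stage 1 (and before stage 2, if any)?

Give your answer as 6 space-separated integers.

Answer: 2 1 9 6 13 18

Derivation:
Input: [2, -1, 8, -3, 7, 5]
Stage 1 (SUM): sum[0..0]=2, sum[0..1]=1, sum[0..2]=9, sum[0..3]=6, sum[0..4]=13, sum[0..5]=18 -> [2, 1, 9, 6, 13, 18]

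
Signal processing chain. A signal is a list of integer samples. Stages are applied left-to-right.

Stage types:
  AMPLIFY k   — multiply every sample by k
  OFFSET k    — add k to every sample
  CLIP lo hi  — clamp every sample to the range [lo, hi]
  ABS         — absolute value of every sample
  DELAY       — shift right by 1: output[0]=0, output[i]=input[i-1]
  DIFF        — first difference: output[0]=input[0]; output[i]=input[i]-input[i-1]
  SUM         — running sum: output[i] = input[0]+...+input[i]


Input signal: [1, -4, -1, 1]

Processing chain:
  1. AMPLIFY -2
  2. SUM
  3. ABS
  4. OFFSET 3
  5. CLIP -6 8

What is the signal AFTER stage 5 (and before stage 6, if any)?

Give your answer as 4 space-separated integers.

Answer: 5 8 8 8

Derivation:
Input: [1, -4, -1, 1]
Stage 1 (AMPLIFY -2): 1*-2=-2, -4*-2=8, -1*-2=2, 1*-2=-2 -> [-2, 8, 2, -2]
Stage 2 (SUM): sum[0..0]=-2, sum[0..1]=6, sum[0..2]=8, sum[0..3]=6 -> [-2, 6, 8, 6]
Stage 3 (ABS): |-2|=2, |6|=6, |8|=8, |6|=6 -> [2, 6, 8, 6]
Stage 4 (OFFSET 3): 2+3=5, 6+3=9, 8+3=11, 6+3=9 -> [5, 9, 11, 9]
Stage 5 (CLIP -6 8): clip(5,-6,8)=5, clip(9,-6,8)=8, clip(11,-6,8)=8, clip(9,-6,8)=8 -> [5, 8, 8, 8]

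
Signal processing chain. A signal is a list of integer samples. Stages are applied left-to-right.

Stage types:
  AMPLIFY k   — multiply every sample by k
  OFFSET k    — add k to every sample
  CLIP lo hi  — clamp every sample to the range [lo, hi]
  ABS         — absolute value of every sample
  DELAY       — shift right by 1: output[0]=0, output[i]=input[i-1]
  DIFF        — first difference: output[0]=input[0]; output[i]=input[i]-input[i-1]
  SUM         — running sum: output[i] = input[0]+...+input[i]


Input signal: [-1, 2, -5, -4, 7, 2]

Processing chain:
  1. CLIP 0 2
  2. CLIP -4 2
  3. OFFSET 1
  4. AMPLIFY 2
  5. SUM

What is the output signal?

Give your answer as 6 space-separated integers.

Answer: 2 8 10 12 18 24

Derivation:
Input: [-1, 2, -5, -4, 7, 2]
Stage 1 (CLIP 0 2): clip(-1,0,2)=0, clip(2,0,2)=2, clip(-5,0,2)=0, clip(-4,0,2)=0, clip(7,0,2)=2, clip(2,0,2)=2 -> [0, 2, 0, 0, 2, 2]
Stage 2 (CLIP -4 2): clip(0,-4,2)=0, clip(2,-4,2)=2, clip(0,-4,2)=0, clip(0,-4,2)=0, clip(2,-4,2)=2, clip(2,-4,2)=2 -> [0, 2, 0, 0, 2, 2]
Stage 3 (OFFSET 1): 0+1=1, 2+1=3, 0+1=1, 0+1=1, 2+1=3, 2+1=3 -> [1, 3, 1, 1, 3, 3]
Stage 4 (AMPLIFY 2): 1*2=2, 3*2=6, 1*2=2, 1*2=2, 3*2=6, 3*2=6 -> [2, 6, 2, 2, 6, 6]
Stage 5 (SUM): sum[0..0]=2, sum[0..1]=8, sum[0..2]=10, sum[0..3]=12, sum[0..4]=18, sum[0..5]=24 -> [2, 8, 10, 12, 18, 24]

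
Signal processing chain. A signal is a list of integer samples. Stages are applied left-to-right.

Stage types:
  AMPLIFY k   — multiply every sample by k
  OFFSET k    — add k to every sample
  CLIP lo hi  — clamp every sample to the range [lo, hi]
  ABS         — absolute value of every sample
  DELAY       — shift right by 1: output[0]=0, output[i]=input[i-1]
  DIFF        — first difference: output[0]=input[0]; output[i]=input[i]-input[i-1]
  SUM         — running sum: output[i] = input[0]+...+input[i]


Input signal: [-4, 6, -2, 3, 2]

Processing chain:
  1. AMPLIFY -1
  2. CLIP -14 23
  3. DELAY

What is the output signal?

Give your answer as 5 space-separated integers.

Answer: 0 4 -6 2 -3

Derivation:
Input: [-4, 6, -2, 3, 2]
Stage 1 (AMPLIFY -1): -4*-1=4, 6*-1=-6, -2*-1=2, 3*-1=-3, 2*-1=-2 -> [4, -6, 2, -3, -2]
Stage 2 (CLIP -14 23): clip(4,-14,23)=4, clip(-6,-14,23)=-6, clip(2,-14,23)=2, clip(-3,-14,23)=-3, clip(-2,-14,23)=-2 -> [4, -6, 2, -3, -2]
Stage 3 (DELAY): [0, 4, -6, 2, -3] = [0, 4, -6, 2, -3] -> [0, 4, -6, 2, -3]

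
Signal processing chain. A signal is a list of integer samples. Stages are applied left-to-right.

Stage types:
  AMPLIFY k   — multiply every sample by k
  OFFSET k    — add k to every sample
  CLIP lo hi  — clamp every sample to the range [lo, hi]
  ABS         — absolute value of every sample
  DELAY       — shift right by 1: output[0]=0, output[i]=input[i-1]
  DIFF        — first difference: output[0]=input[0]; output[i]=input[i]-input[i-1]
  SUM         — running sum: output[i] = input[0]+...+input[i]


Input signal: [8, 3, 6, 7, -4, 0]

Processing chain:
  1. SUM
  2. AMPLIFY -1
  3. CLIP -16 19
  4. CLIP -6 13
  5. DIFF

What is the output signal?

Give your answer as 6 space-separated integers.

Answer: -6 0 0 0 0 0

Derivation:
Input: [8, 3, 6, 7, -4, 0]
Stage 1 (SUM): sum[0..0]=8, sum[0..1]=11, sum[0..2]=17, sum[0..3]=24, sum[0..4]=20, sum[0..5]=20 -> [8, 11, 17, 24, 20, 20]
Stage 2 (AMPLIFY -1): 8*-1=-8, 11*-1=-11, 17*-1=-17, 24*-1=-24, 20*-1=-20, 20*-1=-20 -> [-8, -11, -17, -24, -20, -20]
Stage 3 (CLIP -16 19): clip(-8,-16,19)=-8, clip(-11,-16,19)=-11, clip(-17,-16,19)=-16, clip(-24,-16,19)=-16, clip(-20,-16,19)=-16, clip(-20,-16,19)=-16 -> [-8, -11, -16, -16, -16, -16]
Stage 4 (CLIP -6 13): clip(-8,-6,13)=-6, clip(-11,-6,13)=-6, clip(-16,-6,13)=-6, clip(-16,-6,13)=-6, clip(-16,-6,13)=-6, clip(-16,-6,13)=-6 -> [-6, -6, -6, -6, -6, -6]
Stage 5 (DIFF): s[0]=-6, -6--6=0, -6--6=0, -6--6=0, -6--6=0, -6--6=0 -> [-6, 0, 0, 0, 0, 0]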